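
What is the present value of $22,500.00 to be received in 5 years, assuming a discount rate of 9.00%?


Present value formula: PV = FV / (1 + r)^t
PV = $22,500.00 / (1 + 0.09)^5
PV = $22,500.00 / 1.538624
PV = $14,623.46

PV = FV / (1 + r)^t = $14,623.46


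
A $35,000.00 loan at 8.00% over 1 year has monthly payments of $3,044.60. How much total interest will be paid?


Total paid over the life of the loan = PMT × n.
Total paid = $3,044.60 × 12 = $36,535.20
Total interest = total paid − principal = $36,535.20 − $35,000.00 = $1,535.20

Total interest = (PMT × n) - PV = $1,535.20


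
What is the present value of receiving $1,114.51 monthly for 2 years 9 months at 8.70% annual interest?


Present value of an ordinary annuity: PV = PMT × (1 − (1 + r)^(−n)) / r
Monthly rate r = 0.087/12 = 0.00725, n = 33
PV = $1,114.51 × (1 − (1 + 0.087/12)^(−33)) / (0.087/12)
PV = $1,114.51 × 29.255475
PV = $32,605.52

PV = PMT × (1-(1+r)^(-n))/r = $32,605.52


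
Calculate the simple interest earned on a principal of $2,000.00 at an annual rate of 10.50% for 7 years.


Simple interest formula: I = P × r × t
I = $2,000.00 × 0.105 × 7
I = $1,470.00

I = P × r × t = $1,470.00


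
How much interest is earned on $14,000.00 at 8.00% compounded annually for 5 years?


Compound interest earned = final amount − principal.
A = P(1 + r/n)^(nt) = $14,000.00 × (1 + 0.08/1)^(1 × 5) = $20,570.59
Interest = A − P = $20,570.59 − $14,000.00 = $6,570.59

Interest = A - P = $6,570.59


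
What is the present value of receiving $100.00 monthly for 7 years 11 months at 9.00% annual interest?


Present value of an ordinary annuity: PV = PMT × (1 − (1 + r)^(−n)) / r
Monthly rate r = 0.09/12 = 0.0075, n = 95
PV = $100.00 × (1 − (1 + 0.09/12)^(−95)) / (0.09/12)
PV = $100.00 × 67.770377
PV = $6,777.04

PV = PMT × (1-(1+r)^(-n))/r = $6,777.04


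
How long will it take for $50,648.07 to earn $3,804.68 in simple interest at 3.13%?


Rearrange the simple interest formula for t:
I = P × r × t  ⇒  t = I / (P × r)
t = $3,804.68 / ($50,648.07 × 0.0313)
t = 2.4

t = I/(P×r) = 2.4 years


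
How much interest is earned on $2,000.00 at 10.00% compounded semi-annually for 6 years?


Compound interest earned = final amount − principal.
A = P(1 + r/n)^(nt) = $2,000.00 × (1 + 0.1/2)^(2 × 6) = $3,591.71
Interest = A − P = $3,591.71 − $2,000.00 = $1,591.71

Interest = A - P = $1,591.71


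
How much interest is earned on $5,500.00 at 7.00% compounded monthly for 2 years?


Compound interest earned = final amount − principal.
A = P(1 + r/n)^(nt) = $5,500.00 × (1 + 0.07/12)^(12 × 2) = $6,323.93
Interest = A − P = $6,323.93 − $5,500.00 = $823.93

Interest = A - P = $823.93


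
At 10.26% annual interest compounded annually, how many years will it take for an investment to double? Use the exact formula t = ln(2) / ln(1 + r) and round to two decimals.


Doubling condition: (1 + r)^t = 2
Take ln of both sides: t × ln(1 + r) = ln(2)
t = ln(2) / ln(1 + r)
t = 0.693147 / 0.097671
t = 7.10

t = ln(2) / ln(1 + r) = 7.10 years


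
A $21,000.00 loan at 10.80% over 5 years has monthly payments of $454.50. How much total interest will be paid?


Total paid over the life of the loan = PMT × n.
Total paid = $454.50 × 60 = $27,270.00
Total interest = total paid − principal = $27,270.00 − $21,000.00 = $6,270.00

Total interest = (PMT × n) - PV = $6,270.00


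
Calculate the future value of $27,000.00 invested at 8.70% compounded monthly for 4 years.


Compound interest formula: A = P(1 + r/n)^(nt)
A = $27,000.00 × (1 + 0.087/12)^(12 × 4)
Growth factor: (1 + 0.087/12)^48 = 1.4144554
A = $27,000.00 × 1.4144554
A = $38,190.30

A = P(1 + r/n)^(nt) = $38,190.30


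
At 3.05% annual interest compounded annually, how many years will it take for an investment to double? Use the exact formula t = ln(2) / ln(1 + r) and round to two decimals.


Doubling condition: (1 + r)^t = 2
Take ln of both sides: t × ln(1 + r) = ln(2)
t = ln(2) / ln(1 + r)
t = 0.693147 / 0.030044
t = 23.07

t = ln(2) / ln(1 + r) = 23.07 years


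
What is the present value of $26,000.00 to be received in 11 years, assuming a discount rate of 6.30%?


Present value formula: PV = FV / (1 + r)^t
PV = $26,000.00 / (1 + 0.063)^11
PV = $26,000.00 / 1.958240
PV = $13,277.23

PV = FV / (1 + r)^t = $13,277.23


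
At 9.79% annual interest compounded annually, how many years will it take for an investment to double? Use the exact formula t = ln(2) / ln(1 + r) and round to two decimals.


Doubling condition: (1 + r)^t = 2
Take ln of both sides: t × ln(1 + r) = ln(2)
t = ln(2) / ln(1 + r)
t = 0.693147 / 0.093399
t = 7.42

t = ln(2) / ln(1 + r) = 7.42 years


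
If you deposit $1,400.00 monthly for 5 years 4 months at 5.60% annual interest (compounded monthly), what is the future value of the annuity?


Future value of an ordinary annuity: FV = PMT × ((1 + r)^n − 1) / r
Monthly rate r = 0.056/12 ≈ 0.00466667, n = 64
FV = $1,400.00 × ((1 + 0.056/12)^64 − 1) / (0.056/12)
FV = $1,400.00 × 74.383711
FV = $104,137.20

FV = PMT × ((1+r)^n - 1)/r = $104,137.20


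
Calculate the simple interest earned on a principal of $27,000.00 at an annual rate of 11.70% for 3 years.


Simple interest formula: I = P × r × t
I = $27,000.00 × 0.117 × 3
I = $9,477.00

I = P × r × t = $9,477.00


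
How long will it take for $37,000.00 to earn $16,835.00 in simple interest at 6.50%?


Rearrange the simple interest formula for t:
I = P × r × t  ⇒  t = I / (P × r)
t = $16,835.00 / ($37,000.00 × 0.065)
t = 7

t = I/(P×r) = 7 years


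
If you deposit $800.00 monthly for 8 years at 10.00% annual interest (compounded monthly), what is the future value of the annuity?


Future value of an ordinary annuity: FV = PMT × ((1 + r)^n − 1) / r
Monthly rate r = 0.1/12 ≈ 0.00833333, n = 96
FV = $800.00 × ((1 + 0.1/12)^96 − 1) / (0.1/12)
FV = $800.00 × 146.181076
FV = $116,944.86

FV = PMT × ((1+r)^n - 1)/r = $116,944.86


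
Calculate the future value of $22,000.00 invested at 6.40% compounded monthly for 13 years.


Compound interest formula: A = P(1 + r/n)^(nt)
A = $22,000.00 × (1 + 0.064/12)^(12 × 13)
Growth factor: (1 + 0.064/12)^156 = 2.2928353
A = $22,000.00 × 2.2928353
A = $50,442.38

A = P(1 + r/n)^(nt) = $50,442.38


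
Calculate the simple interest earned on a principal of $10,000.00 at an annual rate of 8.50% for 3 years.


Simple interest formula: I = P × r × t
I = $10,000.00 × 0.085 × 3
I = $2,550.00

I = P × r × t = $2,550.00


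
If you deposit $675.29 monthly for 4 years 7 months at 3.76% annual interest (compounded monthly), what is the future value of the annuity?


Future value of an ordinary annuity: FV = PMT × ((1 + r)^n − 1) / r
Monthly rate r = 0.0376/12 ≈ 0.00313333, n = 55
FV = $675.29 × ((1 + 0.0376/12)^55 − 1) / (0.0376/12)
FV = $675.29 × 59.921405
FV = $40,464.33

FV = PMT × ((1+r)^n - 1)/r = $40,464.33


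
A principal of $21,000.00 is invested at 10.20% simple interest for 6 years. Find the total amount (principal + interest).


Total amount formula: A = P(1 + rt) = P + P·r·t
Interest: I = P × r × t = $21,000.00 × 0.102 × 6 = $12,852.00
A = P + I = $21,000.00 + $12,852.00 = $33,852.00

A = P + I = P(1 + rt) = $33,852.00


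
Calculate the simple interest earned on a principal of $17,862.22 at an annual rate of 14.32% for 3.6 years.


Simple interest formula: I = P × r × t
I = $17,862.22 × 0.1432 × 3.6
I = $9,208.33

I = P × r × t = $9,208.33


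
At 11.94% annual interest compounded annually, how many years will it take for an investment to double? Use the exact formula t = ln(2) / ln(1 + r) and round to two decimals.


Doubling condition: (1 + r)^t = 2
Take ln of both sides: t × ln(1 + r) = ln(2)
t = ln(2) / ln(1 + r)
t = 0.693147 / 0.112793
t = 6.15

t = ln(2) / ln(1 + r) = 6.15 years


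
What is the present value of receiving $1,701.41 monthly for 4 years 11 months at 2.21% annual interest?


Present value of an ordinary annuity: PV = PMT × (1 − (1 + r)^(−n)) / r
Monthly rate r = 0.0221/12 ≈ 0.00184167, n = 59
PV = $1,701.41 × (1 − (1 + 0.0221/12)^(−59)) / (0.0221/12)
PV = $1,701.41 × 55.858913
PV = $95,038.91

PV = PMT × (1-(1+r)^(-n))/r = $95,038.91


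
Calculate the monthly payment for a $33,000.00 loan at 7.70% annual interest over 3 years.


Loan payment formula: PMT = PV × r / (1 − (1 + r)^(−n))
Monthly rate r = 0.077/12 ≈ 0.00641667, n = 36 months
Denominator: 1 − (1 + 0.077/12)^(−36) = 0.205675
PMT = $33,000.00 × (0.077/12) / 0.205675
PMT = $1,029.54 per month

PMT = PV × r / (1-(1+r)^(-n)) = $1,029.54/month


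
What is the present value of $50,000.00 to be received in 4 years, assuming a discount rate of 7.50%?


Present value formula: PV = FV / (1 + r)^t
PV = $50,000.00 / (1 + 0.075)^4
PV = $50,000.00 / 1.335469
PV = $37,440.03

PV = FV / (1 + r)^t = $37,440.03


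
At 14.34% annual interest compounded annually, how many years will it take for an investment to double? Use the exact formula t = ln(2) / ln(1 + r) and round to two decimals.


Doubling condition: (1 + r)^t = 2
Take ln of both sides: t × ln(1 + r) = ln(2)
t = ln(2) / ln(1 + r)
t = 0.693147 / 0.134006
t = 5.17

t = ln(2) / ln(1 + r) = 5.17 years


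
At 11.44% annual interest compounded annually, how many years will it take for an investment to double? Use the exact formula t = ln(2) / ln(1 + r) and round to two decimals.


Doubling condition: (1 + r)^t = 2
Take ln of both sides: t × ln(1 + r) = ln(2)
t = ln(2) / ln(1 + r)
t = 0.693147 / 0.108316
t = 6.40

t = ln(2) / ln(1 + r) = 6.40 years


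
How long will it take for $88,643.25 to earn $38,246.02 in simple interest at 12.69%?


Rearrange the simple interest formula for t:
I = P × r × t  ⇒  t = I / (P × r)
t = $38,246.02 / ($88,643.25 × 0.1269)
t = 3.4

t = I/(P×r) = 3.4 years


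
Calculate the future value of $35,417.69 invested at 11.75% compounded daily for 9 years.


Compound interest formula: A = P(1 + r/n)^(nt)
A = $35,417.69 × (1 + 0.1175/365)^(365 × 9)
Growth factor: (1 + 0.1175/365)^3285 = 2.8786741
A = $35,417.69 × 2.8786741
A = $101,955.99

A = P(1 + r/n)^(nt) = $101,955.99


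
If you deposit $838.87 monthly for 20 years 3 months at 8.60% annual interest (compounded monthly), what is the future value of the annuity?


Future value of an ordinary annuity: FV = PMT × ((1 + r)^n − 1) / r
Monthly rate r = 0.086/12 ≈ 0.00716667, n = 243
FV = $838.87 × ((1 + 0.086/12)^243 − 1) / (0.086/12)
FV = $838.87 × 651.707156
FV = $546,697.58

FV = PMT × ((1+r)^n - 1)/r = $546,697.58


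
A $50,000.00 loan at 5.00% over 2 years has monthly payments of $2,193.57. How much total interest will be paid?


Total paid over the life of the loan = PMT × n.
Total paid = $2,193.57 × 24 = $52,645.68
Total interest = total paid − principal = $52,645.68 − $50,000.00 = $2,645.68

Total interest = (PMT × n) - PV = $2,645.68


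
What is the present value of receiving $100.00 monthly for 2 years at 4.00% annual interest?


Present value of an ordinary annuity: PV = PMT × (1 − (1 + r)^(−n)) / r
Monthly rate r = 0.04/12 ≈ 0.00333333, n = 24
PV = $100.00 × (1 − (1 + 0.04/12)^(−24)) / (0.04/12)
PV = $100.00 × 23.028251
PV = $2,302.83

PV = PMT × (1-(1+r)^(-n))/r = $2,302.83


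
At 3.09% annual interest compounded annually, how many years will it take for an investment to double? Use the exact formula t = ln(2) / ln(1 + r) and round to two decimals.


Doubling condition: (1 + r)^t = 2
Take ln of both sides: t × ln(1 + r) = ln(2)
t = ln(2) / ln(1 + r)
t = 0.693147 / 0.030432
t = 22.78

t = ln(2) / ln(1 + r) = 22.78 years


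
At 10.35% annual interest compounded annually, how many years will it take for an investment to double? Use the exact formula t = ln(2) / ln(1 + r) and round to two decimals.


Doubling condition: (1 + r)^t = 2
Take ln of both sides: t × ln(1 + r) = ln(2)
t = ln(2) / ln(1 + r)
t = 0.693147 / 0.098487
t = 7.04

t = ln(2) / ln(1 + r) = 7.04 years


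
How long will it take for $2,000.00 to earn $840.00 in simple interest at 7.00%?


Rearrange the simple interest formula for t:
I = P × r × t  ⇒  t = I / (P × r)
t = $840.00 / ($2,000.00 × 0.07)
t = 6

t = I/(P×r) = 6 years


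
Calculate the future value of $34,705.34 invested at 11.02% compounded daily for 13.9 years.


Compound interest formula: A = P(1 + r/n)^(nt)
A = $34,705.34 × (1 + 0.1102/365)^(365 × 13.9)
Growth factor: (1 + 0.1102/365)^5073.5 = 4.62533505
A = $34,705.34 × 4.62533505
A = $160,523.83

A = P(1 + r/n)^(nt) = $160,523.83


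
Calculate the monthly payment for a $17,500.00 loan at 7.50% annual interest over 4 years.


Loan payment formula: PMT = PV × r / (1 − (1 + r)^(−n))
Monthly rate r = 0.075/12 = 0.00625, n = 48 months
Denominator: 1 − (1 + 0.075/12)^(−48) = 0.258490
PMT = $17,500.00 × (0.075/12) / 0.258490
PMT = $423.13 per month

PMT = PV × r / (1-(1+r)^(-n)) = $423.13/month


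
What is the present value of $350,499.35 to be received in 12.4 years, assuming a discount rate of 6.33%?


Present value formula: PV = FV / (1 + r)^t
PV = $350,499.35 / (1 + 0.0633)^12.4
PV = $350,499.35 / 2.1405831
PV = $163,740.13

PV = FV / (1 + r)^t = $163,740.13


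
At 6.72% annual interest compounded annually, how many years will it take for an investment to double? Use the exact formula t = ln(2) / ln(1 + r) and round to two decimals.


Doubling condition: (1 + r)^t = 2
Take ln of both sides: t × ln(1 + r) = ln(2)
t = ln(2) / ln(1 + r)
t = 0.693147 / 0.065038
t = 10.66

t = ln(2) / ln(1 + r) = 10.66 years


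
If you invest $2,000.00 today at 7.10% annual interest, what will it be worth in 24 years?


Future value formula: FV = PV × (1 + r)^t
FV = $2,000.00 × (1 + 0.071)^24
FV = $2,000.00 × 5.187371
FV = $10,374.74

FV = PV × (1 + r)^t = $10,374.74


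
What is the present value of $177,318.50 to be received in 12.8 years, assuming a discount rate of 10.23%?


Present value formula: PV = FV / (1 + r)^t
PV = $177,318.50 / (1 + 0.1023)^12.8
PV = $177,318.50 / 3.478865
PV = $50,970.22

PV = FV / (1 + r)^t = $50,970.22


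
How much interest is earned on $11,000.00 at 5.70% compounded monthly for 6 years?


Compound interest earned = final amount − principal.
A = P(1 + r/n)^(nt) = $11,000.00 × (1 + 0.057/12)^(12 × 6) = $15,472.83
Interest = A − P = $15,472.83 − $11,000.00 = $4,472.83

Interest = A - P = $4,472.83


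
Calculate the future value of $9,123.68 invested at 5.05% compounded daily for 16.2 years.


Compound interest formula: A = P(1 + r/n)^(nt)
A = $9,123.68 × (1 + 0.0505/365)^(365 × 16.2)
Growth factor: (1 + 0.0505/365)^5913 = 2.266062
A = $9,123.68 × 2.266062
A = $20,674.82

A = P(1 + r/n)^(nt) = $20,674.82


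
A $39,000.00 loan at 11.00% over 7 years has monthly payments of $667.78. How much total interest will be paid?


Total paid over the life of the loan = PMT × n.
Total paid = $667.78 × 84 = $56,093.52
Total interest = total paid − principal = $56,093.52 − $39,000.00 = $17,093.52

Total interest = (PMT × n) - PV = $17,093.52


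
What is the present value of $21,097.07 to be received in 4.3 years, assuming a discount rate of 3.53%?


Present value formula: PV = FV / (1 + r)^t
PV = $21,097.07 / (1 + 0.0353)^4.3
PV = $21,097.07 / 1.160873
PV = $18,173.45

PV = FV / (1 + r)^t = $18,173.45


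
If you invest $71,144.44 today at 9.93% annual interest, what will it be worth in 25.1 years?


Future value formula: FV = PV × (1 + r)^t
FV = $71,144.44 × (1 + 0.0993)^25.1
FV = $71,144.44 × 10.7650815
FV = $765,875.69

FV = PV × (1 + r)^t = $765,875.69


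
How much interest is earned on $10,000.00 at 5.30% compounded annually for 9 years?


Compound interest earned = final amount − principal.
A = P(1 + r/n)^(nt) = $10,000.00 × (1 + 0.053/1)^(1 × 9) = $15,916.78
Interest = A − P = $15,916.78 − $10,000.00 = $5,916.78

Interest = A - P = $5,916.78


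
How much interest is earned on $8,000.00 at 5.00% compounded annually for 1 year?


Compound interest earned = final amount − principal.
A = P(1 + r/n)^(nt) = $8,000.00 × (1 + 0.05/1)^(1 × 1) = $8,400.00
Interest = A − P = $8,400.00 − $8,000.00 = $400.00

Interest = A - P = $400.00


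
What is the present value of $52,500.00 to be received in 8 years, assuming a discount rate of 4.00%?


Present value formula: PV = FV / (1 + r)^t
PV = $52,500.00 / (1 + 0.04)^8
PV = $52,500.00 / 1.368569
PV = $38,361.24

PV = FV / (1 + r)^t = $38,361.24


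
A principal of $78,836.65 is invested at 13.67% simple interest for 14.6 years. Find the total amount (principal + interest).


Total amount formula: A = P(1 + rt) = P + P·r·t
Interest: I = P × r × t = $78,836.65 × 0.1367 × 14.6 = $157,343.76
A = P + I = $78,836.65 + $157,343.76 = $236,180.41

A = P + I = P(1 + rt) = $236,180.41


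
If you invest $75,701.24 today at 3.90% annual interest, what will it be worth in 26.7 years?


Future value formula: FV = PV × (1 + r)^t
FV = $75,701.24 × (1 + 0.039)^26.7
FV = $75,701.24 × 2.7773788
FV = $210,251.02

FV = PV × (1 + r)^t = $210,251.02


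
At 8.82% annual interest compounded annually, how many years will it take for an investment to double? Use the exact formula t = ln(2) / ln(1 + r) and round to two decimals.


Doubling condition: (1 + r)^t = 2
Take ln of both sides: t × ln(1 + r) = ln(2)
t = ln(2) / ln(1 + r)
t = 0.693147 / 0.084525
t = 8.20

t = ln(2) / ln(1 + r) = 8.20 years


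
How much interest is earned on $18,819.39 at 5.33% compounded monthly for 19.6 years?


Compound interest earned = final amount − principal.
A = P(1 + r/n)^(nt) = $18,819.39 × (1 + 0.0533/12)^(12 × 19.6) = $53,370.31
Interest = A − P = $53,370.31 − $18,819.39 = $34,550.92

Interest = A - P = $34,550.92


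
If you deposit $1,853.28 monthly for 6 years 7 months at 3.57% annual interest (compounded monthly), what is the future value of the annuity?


Future value of an ordinary annuity: FV = PMT × ((1 + r)^n − 1) / r
Monthly rate r = 0.0357/12 = 0.002975, n = 79
FV = $1,853.28 × ((1 + 0.0357/12)^79 − 1) / (0.0357/12)
FV = $1,853.28 × 88.907268
FV = $164,770.06

FV = PMT × ((1+r)^n - 1)/r = $164,770.06


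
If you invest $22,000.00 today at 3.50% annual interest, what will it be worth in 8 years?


Future value formula: FV = PV × (1 + r)^t
FV = $22,000.00 × (1 + 0.035)^8
FV = $22,000.00 × 1.316809
FV = $28,969.80

FV = PV × (1 + r)^t = $28,969.80


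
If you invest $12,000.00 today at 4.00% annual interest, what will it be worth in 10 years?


Future value formula: FV = PV × (1 + r)^t
FV = $12,000.00 × (1 + 0.04)^10
FV = $12,000.00 × 1.480244
FV = $17,762.93

FV = PV × (1 + r)^t = $17,762.93


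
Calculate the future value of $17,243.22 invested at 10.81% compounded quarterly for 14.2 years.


Compound interest formula: A = P(1 + r/n)^(nt)
A = $17,243.22 × (1 + 0.1081/4)^(4 × 14.2)
Growth factor: (1 + 0.1081/4)^56.8 = 4.547803
A = $17,243.22 × 4.547803
A = $78,418.77

A = P(1 + r/n)^(nt) = $78,418.77


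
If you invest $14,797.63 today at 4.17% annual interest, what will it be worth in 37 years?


Future value formula: FV = PV × (1 + r)^t
FV = $14,797.63 × (1 + 0.0417)^37
FV = $14,797.63 × 4.533969
FV = $67,092.00

FV = PV × (1 + r)^t = $67,092.00


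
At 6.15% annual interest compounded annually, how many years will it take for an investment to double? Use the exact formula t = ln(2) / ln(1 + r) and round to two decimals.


Doubling condition: (1 + r)^t = 2
Take ln of both sides: t × ln(1 + r) = ln(2)
t = ln(2) / ln(1 + r)
t = 0.693147 / 0.059683
t = 11.61

t = ln(2) / ln(1 + r) = 11.61 years


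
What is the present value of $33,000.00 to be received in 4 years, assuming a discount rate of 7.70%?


Present value formula: PV = FV / (1 + r)^t
PV = $33,000.00 / (1 + 0.077)^4
PV = $33,000.00 / 1.345435
PV = $24,527.38

PV = FV / (1 + r)^t = $24,527.38


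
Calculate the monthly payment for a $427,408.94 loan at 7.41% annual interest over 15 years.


Loan payment formula: PMT = PV × r / (1 − (1 + r)^(−n))
Monthly rate r = 0.0741/12 = 0.006175, n = 180 months
Denominator: 1 − (1 + 0.0741/12)^(−180) = 0.669808
PMT = $427,408.94 × (0.0741/12) / 0.669808
PMT = $3,940.31 per month

PMT = PV × r / (1-(1+r)^(-n)) = $3,940.31/month


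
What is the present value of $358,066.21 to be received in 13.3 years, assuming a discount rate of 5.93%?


Present value formula: PV = FV / (1 + r)^t
PV = $358,066.21 / (1 + 0.0593)^13.3
PV = $358,066.21 / 2.1515544
PV = $166,422.10

PV = FV / (1 + r)^t = $166,422.10


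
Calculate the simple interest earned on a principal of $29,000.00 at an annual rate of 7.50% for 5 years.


Simple interest formula: I = P × r × t
I = $29,000.00 × 0.075 × 5
I = $10,875.00

I = P × r × t = $10,875.00


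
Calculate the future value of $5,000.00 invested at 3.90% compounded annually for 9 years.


Compound interest formula: A = P(1 + r/n)^(nt)
A = $5,000.00 × (1 + 0.039/1)^(1 × 9)
Growth factor: (1 + 0.039/1)^9 = 1.411042
A = $5,000.00 × 1.411042
A = $7,055.21

A = P(1 + r/n)^(nt) = $7,055.21


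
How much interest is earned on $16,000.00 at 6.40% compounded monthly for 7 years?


Compound interest earned = final amount − principal.
A = P(1 + r/n)^(nt) = $16,000.00 × (1 + 0.064/12)^(12 × 7) = $25,013.06
Interest = A − P = $25,013.06 − $16,000.00 = $9,013.06

Interest = A - P = $9,013.06


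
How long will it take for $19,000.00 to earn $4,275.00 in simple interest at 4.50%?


Rearrange the simple interest formula for t:
I = P × r × t  ⇒  t = I / (P × r)
t = $4,275.00 / ($19,000.00 × 0.045)
t = 5

t = I/(P×r) = 5 years


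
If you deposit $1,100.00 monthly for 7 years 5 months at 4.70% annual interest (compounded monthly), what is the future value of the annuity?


Future value of an ordinary annuity: FV = PMT × ((1 + r)^n − 1) / r
Monthly rate r = 0.047/12 ≈ 0.00391667, n = 89
FV = $1,100.00 × ((1 + 0.047/12)^89 − 1) / (0.047/12)
FV = $1,100.00 × 106.236799
FV = $116,860.48

FV = PMT × ((1+r)^n - 1)/r = $116,860.48


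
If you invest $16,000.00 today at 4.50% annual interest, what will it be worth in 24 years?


Future value formula: FV = PV × (1 + r)^t
FV = $16,000.00 × (1 + 0.045)^24
FV = $16,000.00 × 2.876014
FV = $46,016.22

FV = PV × (1 + r)^t = $46,016.22


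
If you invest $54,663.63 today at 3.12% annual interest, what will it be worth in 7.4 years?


Future value formula: FV = PV × (1 + r)^t
FV = $54,663.63 × (1 + 0.0312)^7.4
FV = $54,663.63 × 1.255271
FV = $68,617.67

FV = PV × (1 + r)^t = $68,617.67


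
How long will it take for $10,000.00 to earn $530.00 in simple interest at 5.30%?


Rearrange the simple interest formula for t:
I = P × r × t  ⇒  t = I / (P × r)
t = $530.00 / ($10,000.00 × 0.053)
t = 1

t = I/(P×r) = 1 year


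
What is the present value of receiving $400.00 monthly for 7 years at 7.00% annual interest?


Present value of an ordinary annuity: PV = PMT × (1 − (1 + r)^(−n)) / r
Monthly rate r = 0.07/12 ≈ 0.00583333, n = 84
PV = $400.00 × (1 − (1 + 0.07/12)^(−84)) / (0.07/12)
PV = $400.00 × 66.257285
PV = $26,502.91

PV = PMT × (1-(1+r)^(-n))/r = $26,502.91


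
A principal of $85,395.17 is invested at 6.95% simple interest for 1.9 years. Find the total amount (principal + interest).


Total amount formula: A = P(1 + rt) = P + P·r·t
Interest: I = P × r × t = $85,395.17 × 0.0695 × 1.9 = $11,276.43
A = P + I = $85,395.17 + $11,276.43 = $96,671.60

A = P + I = P(1 + rt) = $96,671.60


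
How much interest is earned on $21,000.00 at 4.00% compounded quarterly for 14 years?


Compound interest earned = final amount − principal.
A = P(1 + r/n)^(nt) = $21,000.00 × (1 + 0.04/4)^(4 × 14) = $36,662.01
Interest = A − P = $36,662.01 − $21,000.00 = $15,662.01

Interest = A - P = $15,662.01


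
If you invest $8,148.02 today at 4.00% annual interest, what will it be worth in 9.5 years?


Future value formula: FV = PV × (1 + r)^t
FV = $8,148.02 × (1 + 0.04)^9.5
FV = $8,148.02 × 1.451499
FV = $11,826.84

FV = PV × (1 + r)^t = $11,826.84


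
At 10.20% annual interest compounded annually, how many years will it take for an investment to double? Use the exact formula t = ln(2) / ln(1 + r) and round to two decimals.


Doubling condition: (1 + r)^t = 2
Take ln of both sides: t × ln(1 + r) = ln(2)
t = ln(2) / ln(1 + r)
t = 0.693147 / 0.097127
t = 7.14

t = ln(2) / ln(1 + r) = 7.14 years


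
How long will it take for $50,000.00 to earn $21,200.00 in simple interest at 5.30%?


Rearrange the simple interest formula for t:
I = P × r × t  ⇒  t = I / (P × r)
t = $21,200.00 / ($50,000.00 × 0.053)
t = 8

t = I/(P×r) = 8 years


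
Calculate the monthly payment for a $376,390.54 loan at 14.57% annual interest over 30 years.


Loan payment formula: PMT = PV × r / (1 − (1 + r)^(−n))
Monthly rate r = 0.1457/12 ≈ 0.01214167, n = 360 months
Denominator: 1 − (1 + 0.1457/12)^(−360) = 0.987024
PMT = $376,390.54 × (0.1457/12) / 0.987024
PMT = $4,630.09 per month

PMT = PV × r / (1-(1+r)^(-n)) = $4,630.09/month


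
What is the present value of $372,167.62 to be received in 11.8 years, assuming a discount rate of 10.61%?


Present value formula: PV = FV / (1 + r)^t
PV = $372,167.62 / (1 + 0.1061)^11.8
PV = $372,167.62 / 3.286804
PV = $113,230.85

PV = FV / (1 + r)^t = $113,230.85


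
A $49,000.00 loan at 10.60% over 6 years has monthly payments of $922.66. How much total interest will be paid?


Total paid over the life of the loan = PMT × n.
Total paid = $922.66 × 72 = $66,431.52
Total interest = total paid − principal = $66,431.52 − $49,000.00 = $17,431.52

Total interest = (PMT × n) - PV = $17,431.52


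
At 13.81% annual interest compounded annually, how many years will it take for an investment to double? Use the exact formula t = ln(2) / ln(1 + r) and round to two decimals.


Doubling condition: (1 + r)^t = 2
Take ln of both sides: t × ln(1 + r) = ln(2)
t = ln(2) / ln(1 + r)
t = 0.693147 / 0.129360
t = 5.36

t = ln(2) / ln(1 + r) = 5.36 years


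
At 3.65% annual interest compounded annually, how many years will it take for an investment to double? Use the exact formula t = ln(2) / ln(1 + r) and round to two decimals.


Doubling condition: (1 + r)^t = 2
Take ln of both sides: t × ln(1 + r) = ln(2)
t = ln(2) / ln(1 + r)
t = 0.693147 / 0.035850
t = 19.33

t = ln(2) / ln(1 + r) = 19.33 years


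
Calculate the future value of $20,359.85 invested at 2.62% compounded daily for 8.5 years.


Compound interest formula: A = P(1 + r/n)^(nt)
A = $20,359.85 × (1 + 0.0262/365)^(365 × 8.5)
Growth factor: (1 + 0.0262/365)^3102.5 = 1.2494357
A = $20,359.85 × 1.2494357
A = $25,438.32

A = P(1 + r/n)^(nt) = $25,438.32


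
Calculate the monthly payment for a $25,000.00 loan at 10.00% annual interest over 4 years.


Loan payment formula: PMT = PV × r / (1 − (1 + r)^(−n))
Monthly rate r = 0.1/12 ≈ 0.00833333, n = 48 months
Denominator: 1 − (1 + 0.1/12)^(−48) = 0.328568
PMT = $25,000.00 × (0.1/12) / 0.328568
PMT = $634.06 per month

PMT = PV × r / (1-(1+r)^(-n)) = $634.06/month


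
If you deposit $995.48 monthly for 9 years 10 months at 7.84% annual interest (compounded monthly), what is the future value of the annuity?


Future value of an ordinary annuity: FV = PMT × ((1 + r)^n − 1) / r
Monthly rate r = 0.0784/12 ≈ 0.00653333, n = 118
FV = $995.48 × ((1 + 0.0784/12)^118 − 1) / (0.0784/12)
FV = $995.48 × 176.995281
FV = $176,195.26

FV = PMT × ((1+r)^n - 1)/r = $176,195.26


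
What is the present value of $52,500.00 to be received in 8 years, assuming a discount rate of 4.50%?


Present value formula: PV = FV / (1 + r)^t
PV = $52,500.00 / (1 + 0.045)^8
PV = $52,500.00 / 1.4221006
PV = $36,917.22

PV = FV / (1 + r)^t = $36,917.22


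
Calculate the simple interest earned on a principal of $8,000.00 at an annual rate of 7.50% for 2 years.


Simple interest formula: I = P × r × t
I = $8,000.00 × 0.075 × 2
I = $1,200.00

I = P × r × t = $1,200.00


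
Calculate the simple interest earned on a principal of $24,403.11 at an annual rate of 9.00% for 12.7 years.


Simple interest formula: I = P × r × t
I = $24,403.11 × 0.09 × 12.7
I = $27,892.75

I = P × r × t = $27,892.75


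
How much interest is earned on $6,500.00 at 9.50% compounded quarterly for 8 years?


Compound interest earned = final amount − principal.
A = P(1 + r/n)^(nt) = $6,500.00 × (1 + 0.095/4)^(4 × 8) = $13,775.86
Interest = A − P = $13,775.86 − $6,500.00 = $7,275.86

Interest = A - P = $7,275.86


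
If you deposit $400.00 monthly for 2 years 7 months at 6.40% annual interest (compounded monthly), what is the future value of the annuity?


Future value of an ordinary annuity: FV = PMT × ((1 + r)^n − 1) / r
Monthly rate r = 0.064/12 ≈ 0.00533333, n = 31
FV = $400.00 × ((1 + 0.064/12)^31 − 1) / (0.064/12)
FV = $400.00 × 33.612772
FV = $13,445.11

FV = PMT × ((1+r)^n - 1)/r = $13,445.11


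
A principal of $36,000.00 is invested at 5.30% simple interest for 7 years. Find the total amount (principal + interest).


Total amount formula: A = P(1 + rt) = P + P·r·t
Interest: I = P × r × t = $36,000.00 × 0.053 × 7 = $13,356.00
A = P + I = $36,000.00 + $13,356.00 = $49,356.00

A = P + I = P(1 + rt) = $49,356.00


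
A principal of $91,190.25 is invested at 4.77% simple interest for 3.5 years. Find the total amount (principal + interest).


Total amount formula: A = P(1 + rt) = P + P·r·t
Interest: I = P × r × t = $91,190.25 × 0.0477 × 3.5 = $15,224.21
A = P + I = $91,190.25 + $15,224.21 = $106,414.46

A = P + I = P(1 + rt) = $106,414.46


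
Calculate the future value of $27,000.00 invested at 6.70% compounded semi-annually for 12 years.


Compound interest formula: A = P(1 + r/n)^(nt)
A = $27,000.00 × (1 + 0.067/2)^(2 × 12)
Growth factor: (1 + 0.067/2)^24 = 2.205218
A = $27,000.00 × 2.205218
A = $59,540.89

A = P(1 + r/n)^(nt) = $59,540.89


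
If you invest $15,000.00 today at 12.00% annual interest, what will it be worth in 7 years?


Future value formula: FV = PV × (1 + r)^t
FV = $15,000.00 × (1 + 0.12)^7
FV = $15,000.00 × 2.2106814
FV = $33,160.22

FV = PV × (1 + r)^t = $33,160.22


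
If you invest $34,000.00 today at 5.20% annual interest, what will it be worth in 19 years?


Future value formula: FV = PV × (1 + r)^t
FV = $34,000.00 × (1 + 0.052)^19
FV = $34,000.00 × 2.6199865
FV = $89,079.54

FV = PV × (1 + r)^t = $89,079.54


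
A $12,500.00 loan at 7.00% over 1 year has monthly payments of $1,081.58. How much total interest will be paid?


Total paid over the life of the loan = PMT × n.
Total paid = $1,081.58 × 12 = $12,978.96
Total interest = total paid − principal = $12,978.96 − $12,500.00 = $478.96

Total interest = (PMT × n) - PV = $478.96


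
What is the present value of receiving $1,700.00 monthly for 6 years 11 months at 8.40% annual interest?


Present value of an ordinary annuity: PV = PMT × (1 − (1 + r)^(−n)) / r
Monthly rate r = 0.084/12 = 0.007, n = 83
PV = $1,700.00 × (1 − (1 + 0.084/12)^(−83)) / (0.084/12)
PV = $1,700.00 × 62.789710
PV = $106,742.51

PV = PMT × (1-(1+r)^(-n))/r = $106,742.51


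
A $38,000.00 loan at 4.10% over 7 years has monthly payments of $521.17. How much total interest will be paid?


Total paid over the life of the loan = PMT × n.
Total paid = $521.17 × 84 = $43,778.28
Total interest = total paid − principal = $43,778.28 − $38,000.00 = $5,778.28

Total interest = (PMT × n) - PV = $5,778.28


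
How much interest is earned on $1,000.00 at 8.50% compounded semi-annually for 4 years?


Compound interest earned = final amount − principal.
A = P(1 + r/n)^(nt) = $1,000.00 × (1 + 0.085/2)^(2 × 4) = $1,395.11
Interest = A − P = $1,395.11 − $1,000.00 = $395.11

Interest = A - P = $395.11


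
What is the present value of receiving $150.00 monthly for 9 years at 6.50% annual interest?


Present value of an ordinary annuity: PV = PMT × (1 − (1 + r)^(−n)) / r
Monthly rate r = 0.065/12 ≈ 0.00541667, n = 108
PV = $150.00 × (1 − (1 + 0.065/12)^(−108)) / (0.065/12)
PV = $150.00 × 81.602576
PV = $12,240.39

PV = PMT × (1-(1+r)^(-n))/r = $12,240.39


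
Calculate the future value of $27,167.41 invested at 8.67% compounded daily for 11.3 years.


Compound interest formula: A = P(1 + r/n)^(nt)
A = $27,167.41 × (1 + 0.0867/365)^(365 × 11.3)
Growth factor: (1 + 0.0867/365)^4124.5 = 2.663374
A = $27,167.41 × 2.663374
A = $72,356.97

A = P(1 + r/n)^(nt) = $72,356.97


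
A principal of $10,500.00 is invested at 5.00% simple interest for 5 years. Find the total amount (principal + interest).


Total amount formula: A = P(1 + rt) = P + P·r·t
Interest: I = P × r × t = $10,500.00 × 0.05 × 5 = $2,625.00
A = P + I = $10,500.00 + $2,625.00 = $13,125.00

A = P + I = P(1 + rt) = $13,125.00


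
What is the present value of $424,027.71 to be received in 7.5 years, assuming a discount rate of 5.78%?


Present value formula: PV = FV / (1 + r)^t
PV = $424,027.71 / (1 + 0.0578)^7.5
PV = $424,027.71 / 1.5241465
PV = $278,206.66

PV = FV / (1 + r)^t = $278,206.66


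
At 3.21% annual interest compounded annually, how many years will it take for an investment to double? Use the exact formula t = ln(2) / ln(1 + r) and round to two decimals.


Doubling condition: (1 + r)^t = 2
Take ln of both sides: t × ln(1 + r) = ln(2)
t = ln(2) / ln(1 + r)
t = 0.693147 / 0.031596
t = 21.94

t = ln(2) / ln(1 + r) = 21.94 years


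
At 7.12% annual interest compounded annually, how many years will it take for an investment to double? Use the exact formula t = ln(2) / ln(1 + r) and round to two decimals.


Doubling condition: (1 + r)^t = 2
Take ln of both sides: t × ln(1 + r) = ln(2)
t = ln(2) / ln(1 + r)
t = 0.693147 / 0.068780
t = 10.08

t = ln(2) / ln(1 + r) = 10.08 years


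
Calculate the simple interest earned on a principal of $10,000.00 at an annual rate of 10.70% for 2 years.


Simple interest formula: I = P × r × t
I = $10,000.00 × 0.107 × 2
I = $2,140.00

I = P × r × t = $2,140.00


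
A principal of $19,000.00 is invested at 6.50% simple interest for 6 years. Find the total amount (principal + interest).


Total amount formula: A = P(1 + rt) = P + P·r·t
Interest: I = P × r × t = $19,000.00 × 0.065 × 6 = $7,410.00
A = P + I = $19,000.00 + $7,410.00 = $26,410.00

A = P + I = P(1 + rt) = $26,410.00


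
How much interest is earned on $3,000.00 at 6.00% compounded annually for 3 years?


Compound interest earned = final amount − principal.
A = P(1 + r/n)^(nt) = $3,000.00 × (1 + 0.06/1)^(1 × 3) = $3,573.05
Interest = A − P = $3,573.05 − $3,000.00 = $573.05

Interest = A - P = $573.05


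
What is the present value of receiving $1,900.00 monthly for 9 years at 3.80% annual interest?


Present value of an ordinary annuity: PV = PMT × (1 − (1 + r)^(−n)) / r
Monthly rate r = 0.038/12 ≈ 0.00316667, n = 108
PV = $1,900.00 × (1 − (1 + 0.038/12)^(−108)) / (0.038/12)
PV = $1,900.00 × 91.347742
PV = $173,560.71

PV = PMT × (1-(1+r)^(-n))/r = $173,560.71


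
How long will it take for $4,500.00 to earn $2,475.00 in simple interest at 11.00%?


Rearrange the simple interest formula for t:
I = P × r × t  ⇒  t = I / (P × r)
t = $2,475.00 / ($4,500.00 × 0.11)
t = 5

t = I/(P×r) = 5 years


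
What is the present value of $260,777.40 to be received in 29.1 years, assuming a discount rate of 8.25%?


Present value formula: PV = FV / (1 + r)^t
PV = $260,777.40 / (1 + 0.0825)^29.1
PV = $260,777.40 / 10.042736
PV = $25,966.77

PV = FV / (1 + r)^t = $25,966.77


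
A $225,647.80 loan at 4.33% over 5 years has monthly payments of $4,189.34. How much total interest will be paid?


Total paid over the life of the loan = PMT × n.
Total paid = $4,189.34 × 60 = $251,360.40
Total interest = total paid − principal = $251,360.40 − $225,647.80 = $25,712.60

Total interest = (PMT × n) - PV = $25,712.60


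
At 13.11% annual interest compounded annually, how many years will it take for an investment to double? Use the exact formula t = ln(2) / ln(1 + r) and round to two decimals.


Doubling condition: (1 + r)^t = 2
Take ln of both sides: t × ln(1 + r) = ln(2)
t = ln(2) / ln(1 + r)
t = 0.693147 / 0.123191
t = 5.63

t = ln(2) / ln(1 + r) = 5.63 years


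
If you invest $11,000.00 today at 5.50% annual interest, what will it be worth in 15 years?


Future value formula: FV = PV × (1 + r)^t
FV = $11,000.00 × (1 + 0.055)^15
FV = $11,000.00 × 2.232476
FV = $24,557.24

FV = PV × (1 + r)^t = $24,557.24


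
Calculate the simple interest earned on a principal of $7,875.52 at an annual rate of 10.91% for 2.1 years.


Simple interest formula: I = P × r × t
I = $7,875.52 × 0.1091 × 2.1
I = $1,804.36

I = P × r × t = $1,804.36


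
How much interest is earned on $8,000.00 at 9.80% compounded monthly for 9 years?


Compound interest earned = final amount − principal.
A = P(1 + r/n)^(nt) = $8,000.00 × (1 + 0.098/12)^(12 × 9) = $19,256.71
Interest = A − P = $19,256.71 − $8,000.00 = $11,256.71

Interest = A - P = $11,256.71


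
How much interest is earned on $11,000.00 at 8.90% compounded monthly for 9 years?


Compound interest earned = final amount − principal.
A = P(1 + r/n)^(nt) = $11,000.00 × (1 + 0.089/12)^(12 × 9) = $24,433.12
Interest = A − P = $24,433.12 − $11,000.00 = $13,433.12

Interest = A - P = $13,433.12


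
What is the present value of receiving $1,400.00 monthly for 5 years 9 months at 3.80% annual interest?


Present value of an ordinary annuity: PV = PMT × (1 − (1 + r)^(−n)) / r
Monthly rate r = 0.038/12 ≈ 0.00316667, n = 69
PV = $1,400.00 × (1 − (1 + 0.038/12)^(−69)) / (0.038/12)
PV = $1,400.00 × 61.894422
PV = $86,652.19

PV = PMT × (1-(1+r)^(-n))/r = $86,652.19


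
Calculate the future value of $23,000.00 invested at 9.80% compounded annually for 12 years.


Compound interest formula: A = P(1 + r/n)^(nt)
A = $23,000.00 × (1 + 0.098/1)^(1 × 12)
Growth factor: (1 + 0.098/1)^12 = 3.0706342
A = $23,000.00 × 3.0706342
A = $70,624.59

A = P(1 + r/n)^(nt) = $70,624.59


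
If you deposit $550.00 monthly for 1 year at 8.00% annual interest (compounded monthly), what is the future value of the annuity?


Future value of an ordinary annuity: FV = PMT × ((1 + r)^n − 1) / r
Monthly rate r = 0.08/12 ≈ 0.00666667, n = 12
FV = $550.00 × ((1 + 0.08/12)^12 − 1) / (0.08/12)
FV = $550.00 × 12.449926
FV = $6,847.46

FV = PMT × ((1+r)^n - 1)/r = $6,847.46


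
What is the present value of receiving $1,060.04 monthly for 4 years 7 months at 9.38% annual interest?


Present value of an ordinary annuity: PV = PMT × (1 − (1 + r)^(−n)) / r
Monthly rate r = 0.0938/12 ≈ 0.00781667, n = 55
PV = $1,060.04 × (1 − (1 + 0.0938/12)^(−55)) / (0.0938/12)
PV = $1,060.04 × 44.564819
PV = $47,240.49

PV = PMT × (1-(1+r)^(-n))/r = $47,240.49


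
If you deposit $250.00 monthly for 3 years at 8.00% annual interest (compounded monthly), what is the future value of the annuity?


Future value of an ordinary annuity: FV = PMT × ((1 + r)^n − 1) / r
Monthly rate r = 0.08/12 ≈ 0.00666667, n = 36
FV = $250.00 × ((1 + 0.08/12)^36 − 1) / (0.08/12)
FV = $250.00 × 40.535558
FV = $10,133.89

FV = PMT × ((1+r)^n - 1)/r = $10,133.89


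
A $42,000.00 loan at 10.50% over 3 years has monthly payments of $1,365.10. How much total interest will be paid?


Total paid over the life of the loan = PMT × n.
Total paid = $1,365.10 × 36 = $49,143.60
Total interest = total paid − principal = $49,143.60 − $42,000.00 = $7,143.60

Total interest = (PMT × n) - PV = $7,143.60
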